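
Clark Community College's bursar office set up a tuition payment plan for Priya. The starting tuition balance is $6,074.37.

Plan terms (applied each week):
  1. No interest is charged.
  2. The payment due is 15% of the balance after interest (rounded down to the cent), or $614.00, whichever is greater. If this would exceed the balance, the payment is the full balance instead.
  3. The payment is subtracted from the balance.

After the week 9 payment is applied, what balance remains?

Week 1: $6,074.37 − $911.15 → $5,163.22
Week 2: $5,163.22 − $774.48 → $4,388.74
Week 3: $4,388.74 − $658.31 → $3,730.43
Week 4: $3,730.43 − $614.00 → $3,116.43
Week 5: $3,116.43 − $614.00 → $2,502.43
Week 6: $2,502.43 − $614.00 → $1,888.43
Week 7: $1,888.43 − $614.00 → $1,274.43
Week 8: $1,274.43 − $614.00 → $660.43
Week 9: $660.43 − $614.00 → $46.43

$46.43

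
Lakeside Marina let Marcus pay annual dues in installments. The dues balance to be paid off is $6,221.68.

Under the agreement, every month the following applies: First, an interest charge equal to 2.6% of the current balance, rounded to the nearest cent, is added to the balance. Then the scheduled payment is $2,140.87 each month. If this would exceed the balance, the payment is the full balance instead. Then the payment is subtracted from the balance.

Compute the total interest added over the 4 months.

$332.92

# | Opening | Interest | Payment | End bal
1 | $6,221.68 | $161.76 | $2,140.87 | $4,242.57
2 | $4,242.57 | $110.31 | $2,140.87 | $2,212.01
3 | $2,212.01 | $57.51 | $2,140.87 | $128.65
4 | $128.65 | $3.34 | $131.99 | $0.00
Total interest: $161.76 + $110.31 + $57.51 + $3.34 = $332.92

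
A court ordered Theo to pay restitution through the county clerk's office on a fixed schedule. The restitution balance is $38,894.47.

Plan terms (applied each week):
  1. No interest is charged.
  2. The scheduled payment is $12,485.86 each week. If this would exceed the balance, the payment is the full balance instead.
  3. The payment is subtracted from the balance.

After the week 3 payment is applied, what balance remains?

Week 1: $38,894.47 − $12,485.86 → $26,408.61
Week 2: $26,408.61 − $12,485.86 → $13,922.75
Week 3: $13,922.75 − $12,485.86 → $1,436.89

$1,436.89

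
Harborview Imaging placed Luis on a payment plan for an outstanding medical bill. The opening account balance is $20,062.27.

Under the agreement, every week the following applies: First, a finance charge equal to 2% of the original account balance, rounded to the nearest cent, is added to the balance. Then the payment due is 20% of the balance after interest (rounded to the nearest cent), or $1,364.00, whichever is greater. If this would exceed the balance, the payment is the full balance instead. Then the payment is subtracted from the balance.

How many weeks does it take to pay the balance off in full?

13

Week 1: opening $20,062.27; interest $401.25 → $20,463.52; payment $4,092.70; balance $16,370.82
Week 2: opening $16,370.82; interest $401.25 → $16,772.07; payment $3,354.41; balance $13,417.66
Week 3: opening $13,417.66; interest $401.25 → $13,818.91; payment $2,763.78; balance $11,055.13
Week 4: opening $11,055.13; interest $401.25 → $11,456.38; payment $2,291.28; balance $9,165.10
Week 5: opening $9,165.10; interest $401.25 → $9,566.35; payment $1,913.27; balance $7,653.08
Week 6: opening $7,653.08; interest $401.25 → $8,054.33; payment $1,610.87; balance $6,443.46
Week 7: opening $6,443.46; interest $401.25 → $6,844.71; payment $1,368.94; balance $5,475.77
Week 8: opening $5,475.77; interest $401.25 → $5,877.02; payment $1,364.00; balance $4,513.02
Week 9: opening $4,513.02; interest $401.25 → $4,914.27; payment $1,364.00; balance $3,550.27
Week 10: opening $3,550.27; interest $401.25 → $3,951.52; payment $1,364.00; balance $2,587.52
Week 11: opening $2,587.52; interest $401.25 → $2,988.77; payment $1,364.00; balance $1,624.77
Week 12: opening $1,624.77; interest $401.25 → $2,026.02; payment $1,364.00; balance $662.02
Week 13: opening $662.02; interest $401.25 → $1,063.27; payment $1,063.27; balance $0.00
Balance reaches $0.00 in week 13.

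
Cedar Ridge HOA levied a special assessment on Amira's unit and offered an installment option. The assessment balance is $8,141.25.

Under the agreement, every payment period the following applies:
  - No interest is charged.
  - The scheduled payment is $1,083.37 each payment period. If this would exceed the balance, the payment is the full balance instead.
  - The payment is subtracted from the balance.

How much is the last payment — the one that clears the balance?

$557.66

Payment period 1: opening $8,141.25; payment $1,083.37; balance $7,057.88
Payment period 2: opening $7,057.88; payment $1,083.37; balance $5,974.51
Payment period 3: opening $5,974.51; payment $1,083.37; balance $4,891.14
Payment period 4: opening $4,891.14; payment $1,083.37; balance $3,807.77
Payment period 5: opening $3,807.77; payment $1,083.37; balance $2,724.40
Payment period 6: opening $2,724.40; payment $1,083.37; balance $1,641.03
Payment period 7: opening $1,641.03; payment $1,083.37; balance $557.66
Payment period 8: opening $557.66; payment $557.66; balance $0.00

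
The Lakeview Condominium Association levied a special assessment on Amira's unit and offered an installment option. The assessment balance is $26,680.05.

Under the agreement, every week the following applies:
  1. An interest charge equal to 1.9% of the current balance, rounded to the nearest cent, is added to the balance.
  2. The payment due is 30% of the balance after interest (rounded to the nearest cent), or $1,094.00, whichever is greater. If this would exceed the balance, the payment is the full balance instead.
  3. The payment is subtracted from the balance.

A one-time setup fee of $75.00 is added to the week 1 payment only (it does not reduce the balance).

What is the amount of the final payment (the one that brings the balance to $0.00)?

$380.63

Week 1: opening $26,680.05; interest $506.92 → $27,186.97; payment $8,156.09 (+ $75.00 fee); balance $19,030.88
Week 2: opening $19,030.88; interest $361.59 → $19,392.47; payment $5,817.74; balance $13,574.73
Week 3: opening $13,574.73; interest $257.92 → $13,832.65; payment $4,149.80; balance $9,682.85
Week 4: opening $9,682.85; interest $183.97 → $9,866.82; payment $2,960.05; balance $6,906.77
Week 5: opening $6,906.77; interest $131.23 → $7,038.00; payment $2,111.40; balance $4,926.60
Week 6: opening $4,926.60; interest $93.61 → $5,020.21; payment $1,506.06; balance $3,514.15
Week 7: opening $3,514.15; interest $66.77 → $3,580.92; payment $1,094.00; balance $2,486.92
Week 8: opening $2,486.92; interest $47.25 → $2,534.17; payment $1,094.00; balance $1,440.17
Week 9: opening $1,440.17; interest $27.36 → $1,467.53; payment $1,094.00; balance $373.53
Week 10: opening $373.53; interest $7.10 → $380.63; payment $380.63; balance $0.00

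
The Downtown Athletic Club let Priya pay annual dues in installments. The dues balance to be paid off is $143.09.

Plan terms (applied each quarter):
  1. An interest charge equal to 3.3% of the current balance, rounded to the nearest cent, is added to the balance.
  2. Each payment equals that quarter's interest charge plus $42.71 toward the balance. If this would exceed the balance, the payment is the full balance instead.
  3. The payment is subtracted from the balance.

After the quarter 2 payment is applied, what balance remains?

Quarter 1: $143.09 +$4.72 interest = $147.81; pay $47.43 → $100.38
Quarter 2: $100.38 +$3.31 interest = $103.69; pay $46.02 → $57.67

$57.67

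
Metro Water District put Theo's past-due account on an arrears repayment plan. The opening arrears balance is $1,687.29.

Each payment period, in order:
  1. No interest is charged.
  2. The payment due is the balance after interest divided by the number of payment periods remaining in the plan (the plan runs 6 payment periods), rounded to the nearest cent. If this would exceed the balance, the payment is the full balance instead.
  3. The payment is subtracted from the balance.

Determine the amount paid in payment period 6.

Payment period 1: opening $1,687.29; payment $281.22; balance $1,406.07
Payment period 2: opening $1,406.07; payment $281.21; balance $1,124.86
Payment period 3: opening $1,124.86; payment $281.22; balance $843.64
Payment period 4: opening $843.64; payment $281.21; balance $562.43
Payment period 5: opening $562.43; payment $281.22; balance $281.21
Payment period 6: opening $281.21; payment $281.21; balance $0.00

$281.21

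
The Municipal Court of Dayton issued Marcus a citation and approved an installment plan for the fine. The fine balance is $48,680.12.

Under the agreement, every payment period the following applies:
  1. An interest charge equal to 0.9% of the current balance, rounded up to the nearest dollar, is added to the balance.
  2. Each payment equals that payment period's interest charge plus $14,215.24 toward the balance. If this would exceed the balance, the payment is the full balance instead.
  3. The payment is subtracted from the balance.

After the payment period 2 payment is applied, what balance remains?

Payment period 1: opening $48,680.12; interest $439.00 → $49,119.12; payment $14,654.24; balance $34,464.88
Payment period 2: opening $34,464.88; interest $311.00 → $34,775.88; payment $14,526.24; balance $20,249.64

$20,249.64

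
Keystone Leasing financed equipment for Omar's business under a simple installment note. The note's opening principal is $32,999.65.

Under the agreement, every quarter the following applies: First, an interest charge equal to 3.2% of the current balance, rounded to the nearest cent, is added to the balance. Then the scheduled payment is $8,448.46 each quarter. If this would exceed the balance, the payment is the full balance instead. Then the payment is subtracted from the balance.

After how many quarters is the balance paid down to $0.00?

Quarter 1: $32,999.65 +$1,055.99 interest = $34,055.64; pay $8,448.46 → $25,607.18
Quarter 2: $25,607.18 +$819.43 interest = $26,426.61; pay $8,448.46 → $17,978.15
Quarter 3: $17,978.15 +$575.30 interest = $18,553.45; pay $8,448.46 → $10,104.99
Quarter 4: $10,104.99 +$323.36 interest = $10,428.35; pay $8,448.46 → $1,979.89
Quarter 5: $1,979.89 +$63.36 interest = $2,043.25; pay $2,043.25 → $0.00
Balance reaches $0.00 in quarter 5.

5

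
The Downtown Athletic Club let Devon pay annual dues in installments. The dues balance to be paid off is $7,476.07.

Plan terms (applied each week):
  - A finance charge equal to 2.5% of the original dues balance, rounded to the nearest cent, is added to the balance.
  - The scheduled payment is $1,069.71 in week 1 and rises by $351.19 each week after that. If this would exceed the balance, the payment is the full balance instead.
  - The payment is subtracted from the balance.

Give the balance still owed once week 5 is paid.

$0.00

# | Opening | Interest | Payment | End bal
1 | $7,476.07 | $186.90 | $1,069.71 | $6,593.26
2 | $6,593.26 | $186.90 | $1,420.90 | $5,359.26
3 | $5,359.26 | $186.90 | $1,772.09 | $3,774.07
4 | $3,774.07 | $186.90 | $2,123.28 | $1,837.69
5 | $1,837.69 | $186.90 | $2,024.59 | $0.00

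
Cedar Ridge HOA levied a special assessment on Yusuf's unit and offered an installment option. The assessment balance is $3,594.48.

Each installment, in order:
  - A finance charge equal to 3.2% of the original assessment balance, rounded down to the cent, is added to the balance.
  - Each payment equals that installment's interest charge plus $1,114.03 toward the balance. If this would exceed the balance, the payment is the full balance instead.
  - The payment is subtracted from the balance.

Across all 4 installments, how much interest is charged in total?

$460.08

Installment 1: $3,594.48 +$115.02 interest = $3,709.50; pay $1,229.05 → $2,480.45
Installment 2: $2,480.45 +$115.02 interest = $2,595.47; pay $1,229.05 → $1,366.42
Installment 3: $1,366.42 +$115.02 interest = $1,481.44; pay $1,229.05 → $252.39
Installment 4: $252.39 +$115.02 interest = $367.41; pay $367.41 → $0.00
Total interest: $115.02 + $115.02 + $115.02 + $115.02 = $460.08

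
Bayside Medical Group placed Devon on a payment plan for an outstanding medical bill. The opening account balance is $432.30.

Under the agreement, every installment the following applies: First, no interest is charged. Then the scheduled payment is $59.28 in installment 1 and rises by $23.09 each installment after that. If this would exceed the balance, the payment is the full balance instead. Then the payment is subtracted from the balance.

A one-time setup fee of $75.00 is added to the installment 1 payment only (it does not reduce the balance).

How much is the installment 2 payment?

$82.37

Installment 1: $432.30 − $59.28 (+ $75.00 fee) → $373.02
Installment 2: $373.02 − $82.37 → $290.65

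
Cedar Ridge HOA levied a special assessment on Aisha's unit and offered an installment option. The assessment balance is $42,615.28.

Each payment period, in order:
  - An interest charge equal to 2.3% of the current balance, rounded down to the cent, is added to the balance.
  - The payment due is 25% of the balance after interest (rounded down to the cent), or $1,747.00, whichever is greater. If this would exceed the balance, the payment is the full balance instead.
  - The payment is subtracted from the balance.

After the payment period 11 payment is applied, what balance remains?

# | Opening | Interest | Payment | End bal
1 | $42,615.28 | $980.15 | $10,898.85 | $32,696.58
2 | $32,696.58 | $752.02 | $8,362.15 | $25,086.45
3 | $25,086.45 | $576.98 | $6,415.85 | $19,247.58
4 | $19,247.58 | $442.69 | $4,922.56 | $14,767.71
5 | $14,767.71 | $339.65 | $3,776.84 | $11,330.52
6 | $11,330.52 | $260.60 | $2,897.78 | $8,693.34
7 | $8,693.34 | $199.94 | $2,223.32 | $6,669.96
8 | $6,669.96 | $153.40 | $1,747.00 | $5,076.36
9 | $5,076.36 | $116.75 | $1,747.00 | $3,446.11
10 | $3,446.11 | $79.26 | $1,747.00 | $1,778.37
11 | $1,778.37 | $40.90 | $1,747.00 | $72.27

$72.27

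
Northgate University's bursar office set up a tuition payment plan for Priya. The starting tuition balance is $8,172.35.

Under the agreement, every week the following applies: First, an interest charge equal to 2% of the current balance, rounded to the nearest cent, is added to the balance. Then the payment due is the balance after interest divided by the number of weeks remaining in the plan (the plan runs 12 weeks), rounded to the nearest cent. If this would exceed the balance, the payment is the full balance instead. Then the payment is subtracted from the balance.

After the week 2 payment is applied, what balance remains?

$7,085.43

Week 1: opening $8,172.35; interest $163.45 → $8,335.80; payment $694.65; balance $7,641.15
Week 2: opening $7,641.15; interest $152.82 → $7,793.97; payment $708.54; balance $7,085.43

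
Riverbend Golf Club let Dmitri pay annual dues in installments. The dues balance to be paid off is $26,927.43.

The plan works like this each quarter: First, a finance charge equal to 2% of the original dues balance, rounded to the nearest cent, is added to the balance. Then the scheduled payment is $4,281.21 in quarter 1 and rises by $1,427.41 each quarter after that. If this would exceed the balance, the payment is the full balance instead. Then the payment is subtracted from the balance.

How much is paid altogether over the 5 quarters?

# | Opening | Interest | Payment | End bal
1 | $26,927.43 | $538.55 | $4,281.21 | $23,184.77
2 | $23,184.77 | $538.55 | $5,708.62 | $18,014.70
3 | $18,014.70 | $538.55 | $7,136.03 | $11,417.22
4 | $11,417.22 | $538.55 | $8,563.44 | $3,392.33
5 | $3,392.33 | $538.55 | $3,930.88 | $0.00
Total paid: $29,620.18

$29,620.18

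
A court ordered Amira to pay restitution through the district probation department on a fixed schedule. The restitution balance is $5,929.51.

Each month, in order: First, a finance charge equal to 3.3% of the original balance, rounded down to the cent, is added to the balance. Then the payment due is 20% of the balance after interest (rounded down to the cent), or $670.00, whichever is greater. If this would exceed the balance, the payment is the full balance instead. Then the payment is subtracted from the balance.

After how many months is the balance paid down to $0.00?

11

Month 1: $5,929.51 +$195.67 interest = $6,125.18; pay $1,225.03 → $4,900.15
Month 2: $4,900.15 +$195.67 interest = $5,095.82; pay $1,019.16 → $4,076.66
Month 3: $4,076.66 +$195.67 interest = $4,272.33; pay $854.46 → $3,417.87
Month 4: $3,417.87 +$195.67 interest = $3,613.54; pay $722.70 → $2,890.84
Month 5: $2,890.84 +$195.67 interest = $3,086.51; pay $670.00 → $2,416.51
Month 6: $2,416.51 +$195.67 interest = $2,612.18; pay $670.00 → $1,942.18
Month 7: $1,942.18 +$195.67 interest = $2,137.85; pay $670.00 → $1,467.85
Month 8: $1,467.85 +$195.67 interest = $1,663.52; pay $670.00 → $993.52
Month 9: $993.52 +$195.67 interest = $1,189.19; pay $670.00 → $519.19
Month 10: $519.19 +$195.67 interest = $714.86; pay $670.00 → $44.86
Month 11: $44.86 +$195.67 interest = $240.53; pay $240.53 → $0.00
Balance reaches $0.00 in month 11.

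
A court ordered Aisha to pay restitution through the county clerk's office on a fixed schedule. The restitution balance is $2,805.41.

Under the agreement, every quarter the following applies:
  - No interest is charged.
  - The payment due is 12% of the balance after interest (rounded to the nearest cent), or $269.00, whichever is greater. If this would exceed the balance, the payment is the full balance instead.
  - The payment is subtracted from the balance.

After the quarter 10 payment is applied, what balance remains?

# | Opening | Payment | End bal
1 | $2,805.41 | $336.65 | $2,468.76
2 | $2,468.76 | $296.25 | $2,172.51
3 | $2,172.51 | $269.00 | $1,903.51
4 | $1,903.51 | $269.00 | $1,634.51
5 | $1,634.51 | $269.00 | $1,365.51
6 | $1,365.51 | $269.00 | $1,096.51
7 | $1,096.51 | $269.00 | $827.51
8 | $827.51 | $269.00 | $558.51
9 | $558.51 | $269.00 | $289.51
10 | $289.51 | $269.00 | $20.51

$20.51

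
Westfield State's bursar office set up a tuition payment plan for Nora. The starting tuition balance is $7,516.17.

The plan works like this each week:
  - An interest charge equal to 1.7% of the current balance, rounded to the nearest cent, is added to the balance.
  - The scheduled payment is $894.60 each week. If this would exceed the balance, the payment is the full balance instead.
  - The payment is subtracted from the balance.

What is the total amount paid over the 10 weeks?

# | Opening | Interest | Payment | End bal
1 | $7,516.17 | $127.77 | $894.60 | $6,749.34
2 | $6,749.34 | $114.74 | $894.60 | $5,969.48
3 | $5,969.48 | $101.48 | $894.60 | $5,176.36
4 | $5,176.36 | $88.00 | $894.60 | $4,369.76
5 | $4,369.76 | $74.29 | $894.60 | $3,549.45
6 | $3,549.45 | $60.34 | $894.60 | $2,715.19
7 | $2,715.19 | $46.16 | $894.60 | $1,866.75
8 | $1,866.75 | $31.73 | $894.60 | $1,003.88
9 | $1,003.88 | $17.07 | $894.60 | $126.35
10 | $126.35 | $2.15 | $128.50 | $0.00
Total paid: $8,179.90

$8,179.90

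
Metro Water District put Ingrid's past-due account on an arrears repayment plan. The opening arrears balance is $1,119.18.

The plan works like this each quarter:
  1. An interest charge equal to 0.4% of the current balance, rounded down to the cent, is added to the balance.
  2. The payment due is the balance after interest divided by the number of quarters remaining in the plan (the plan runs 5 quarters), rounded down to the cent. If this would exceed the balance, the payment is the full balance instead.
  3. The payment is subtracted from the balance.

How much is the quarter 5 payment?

$228.34

Quarter 1: opening $1,119.18; interest $4.47 → $1,123.65; payment $224.73; balance $898.92
Quarter 2: opening $898.92; interest $3.59 → $902.51; payment $225.62; balance $676.89
Quarter 3: opening $676.89; interest $2.70 → $679.59; payment $226.53; balance $453.06
Quarter 4: opening $453.06; interest $1.81 → $454.87; payment $227.43; balance $227.44
Quarter 5: opening $227.44; interest $0.90 → $228.34; payment $228.34; balance $0.00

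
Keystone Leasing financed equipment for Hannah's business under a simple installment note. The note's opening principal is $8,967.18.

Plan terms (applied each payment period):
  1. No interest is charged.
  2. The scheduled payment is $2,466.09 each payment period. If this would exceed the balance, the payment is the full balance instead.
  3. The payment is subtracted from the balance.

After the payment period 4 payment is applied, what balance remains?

# | Opening | Payment | End bal
1 | $8,967.18 | $2,466.09 | $6,501.09
2 | $6,501.09 | $2,466.09 | $4,035.00
3 | $4,035.00 | $2,466.09 | $1,568.91
4 | $1,568.91 | $1,568.91 | $0.00

$0.00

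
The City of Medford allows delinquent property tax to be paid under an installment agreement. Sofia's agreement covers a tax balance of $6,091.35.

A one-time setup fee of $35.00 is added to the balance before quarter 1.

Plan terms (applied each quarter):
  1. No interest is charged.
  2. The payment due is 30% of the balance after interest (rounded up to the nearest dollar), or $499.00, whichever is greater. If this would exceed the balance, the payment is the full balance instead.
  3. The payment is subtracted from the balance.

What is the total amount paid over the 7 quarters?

Quarter 1: $6,126.35 − $1,838.00 → $4,288.35
Quarter 2: $4,288.35 − $1,287.00 → $3,001.35
Quarter 3: $3,001.35 − $901.00 → $2,100.35
Quarter 4: $2,100.35 − $631.00 → $1,469.35
Quarter 5: $1,469.35 − $499.00 → $970.35
Quarter 6: $970.35 − $499.00 → $471.35
Quarter 7: $471.35 − $471.35 → $0.00
Total paid: $6,126.35

$6,126.35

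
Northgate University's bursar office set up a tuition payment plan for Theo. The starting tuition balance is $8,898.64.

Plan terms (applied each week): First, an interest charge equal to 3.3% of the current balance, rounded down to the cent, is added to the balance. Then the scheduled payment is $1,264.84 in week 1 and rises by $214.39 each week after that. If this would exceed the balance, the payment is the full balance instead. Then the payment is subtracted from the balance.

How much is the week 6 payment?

$1,544.98

Week 1: opening $8,898.64; interest $293.65 → $9,192.29; payment $1,264.84; balance $7,927.45
Week 2: opening $7,927.45; interest $261.60 → $8,189.05; payment $1,479.23; balance $6,709.82
Week 3: opening $6,709.82; interest $221.42 → $6,931.24; payment $1,693.62; balance $5,237.62
Week 4: opening $5,237.62; interest $172.84 → $5,410.46; payment $1,908.01; balance $3,502.45
Week 5: opening $3,502.45; interest $115.58 → $3,618.03; payment $2,122.40; balance $1,495.63
Week 6: opening $1,495.63; interest $49.35 → $1,544.98; payment $1,544.98; balance $0.00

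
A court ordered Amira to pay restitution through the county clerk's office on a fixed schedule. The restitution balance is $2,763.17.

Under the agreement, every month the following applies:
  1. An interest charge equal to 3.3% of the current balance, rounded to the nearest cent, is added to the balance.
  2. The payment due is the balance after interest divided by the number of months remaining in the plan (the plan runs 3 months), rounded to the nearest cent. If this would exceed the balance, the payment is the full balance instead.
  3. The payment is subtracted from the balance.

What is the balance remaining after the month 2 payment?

Month 1: opening $2,763.17; interest $91.18 → $2,854.35; payment $951.45; balance $1,902.90
Month 2: opening $1,902.90; interest $62.80 → $1,965.70; payment $982.85; balance $982.85

$982.85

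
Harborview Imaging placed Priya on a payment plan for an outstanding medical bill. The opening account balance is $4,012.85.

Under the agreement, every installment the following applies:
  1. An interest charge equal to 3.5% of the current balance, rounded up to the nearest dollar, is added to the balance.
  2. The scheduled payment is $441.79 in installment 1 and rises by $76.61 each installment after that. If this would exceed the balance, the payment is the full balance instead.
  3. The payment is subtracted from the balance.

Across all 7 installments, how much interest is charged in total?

$655.00

Installment 1: $4,012.85 +$141.00 interest = $4,153.85; pay $441.79 → $3,712.06
Installment 2: $3,712.06 +$130.00 interest = $3,842.06; pay $518.40 → $3,323.66
Installment 3: $3,323.66 +$117.00 interest = $3,440.66; pay $595.01 → $2,845.65
Installment 4: $2,845.65 +$100.00 interest = $2,945.65; pay $671.62 → $2,274.03
Installment 5: $2,274.03 +$80.00 interest = $2,354.03; pay $748.23 → $1,605.80
Installment 6: $1,605.80 +$57.00 interest = $1,662.80; pay $824.84 → $837.96
Installment 7: $837.96 +$30.00 interest = $867.96; pay $867.96 → $0.00
Total interest: $141.00 + $130.00 + $117.00 + $100.00 + $80.00 + $57.00 + $30.00 = $655.00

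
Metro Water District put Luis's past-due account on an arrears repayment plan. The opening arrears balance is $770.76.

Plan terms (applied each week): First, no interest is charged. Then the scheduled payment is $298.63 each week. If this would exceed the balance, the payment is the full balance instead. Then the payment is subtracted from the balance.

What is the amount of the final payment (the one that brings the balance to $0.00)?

$173.50

Week 1: $770.76 − $298.63 → $472.13
Week 2: $472.13 − $298.63 → $173.50
Week 3: $173.50 − $173.50 → $0.00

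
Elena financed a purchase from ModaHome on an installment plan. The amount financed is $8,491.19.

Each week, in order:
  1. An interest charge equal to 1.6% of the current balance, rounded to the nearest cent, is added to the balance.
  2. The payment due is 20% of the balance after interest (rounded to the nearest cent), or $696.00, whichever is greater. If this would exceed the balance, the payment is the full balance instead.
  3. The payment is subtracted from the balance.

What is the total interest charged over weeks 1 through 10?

# | Opening | Interest | Payment | End bal
1 | $8,491.19 | $135.86 | $1,725.41 | $6,901.64
2 | $6,901.64 | $110.43 | $1,402.41 | $5,609.66
3 | $5,609.66 | $89.75 | $1,139.88 | $4,559.53
4 | $4,559.53 | $72.95 | $926.50 | $3,705.98
5 | $3,705.98 | $59.30 | $753.06 | $3,012.22
6 | $3,012.22 | $48.20 | $696.00 | $2,364.42
7 | $2,364.42 | $37.83 | $696.00 | $1,706.25
8 | $1,706.25 | $27.30 | $696.00 | $1,037.55
9 | $1,037.55 | $16.60 | $696.00 | $358.15
10 | $358.15 | $5.73 | $363.88 | $0.00
Total interest: $135.86 + $110.43 + $89.75 + $72.95 + $59.30 + $48.20 + $37.83 + $27.30 + $16.60 + $5.73 = $603.95

$603.95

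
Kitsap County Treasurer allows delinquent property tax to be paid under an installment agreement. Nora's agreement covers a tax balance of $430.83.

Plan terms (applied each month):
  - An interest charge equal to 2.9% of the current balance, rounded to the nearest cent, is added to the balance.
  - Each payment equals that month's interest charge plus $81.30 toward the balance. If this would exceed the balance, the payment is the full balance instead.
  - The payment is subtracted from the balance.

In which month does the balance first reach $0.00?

Month 1: $430.83 +$12.49 interest = $443.32; pay $93.79 → $349.53
Month 2: $349.53 +$10.14 interest = $359.67; pay $91.44 → $268.23
Month 3: $268.23 +$7.78 interest = $276.01; pay $89.08 → $186.93
Month 4: $186.93 +$5.42 interest = $192.35; pay $86.72 → $105.63
Month 5: $105.63 +$3.06 interest = $108.69; pay $84.36 → $24.33
Month 6: $24.33 +$0.71 interest = $25.04; pay $25.04 → $0.00
Balance reaches $0.00 in month 6.

6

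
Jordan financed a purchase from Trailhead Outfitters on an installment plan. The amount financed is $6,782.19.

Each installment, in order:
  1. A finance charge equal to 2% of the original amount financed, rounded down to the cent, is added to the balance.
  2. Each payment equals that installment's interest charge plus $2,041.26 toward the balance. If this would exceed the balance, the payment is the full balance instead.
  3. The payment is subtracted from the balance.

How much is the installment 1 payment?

# | Opening | Interest | Payment | End bal
1 | $6,782.19 | $135.64 | $2,176.90 | $4,740.93

$2,176.90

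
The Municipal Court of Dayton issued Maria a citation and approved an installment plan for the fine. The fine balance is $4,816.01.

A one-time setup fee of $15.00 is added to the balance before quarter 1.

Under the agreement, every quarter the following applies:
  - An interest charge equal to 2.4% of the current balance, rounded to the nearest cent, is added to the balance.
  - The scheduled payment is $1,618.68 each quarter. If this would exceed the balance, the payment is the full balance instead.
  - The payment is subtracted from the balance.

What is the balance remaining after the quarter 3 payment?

# | Opening | Interest | Payment | End bal
1 | $4,831.01 | $115.94 | $1,618.68 | $3,328.27
2 | $3,328.27 | $79.88 | $1,618.68 | $1,789.47
3 | $1,789.47 | $42.95 | $1,618.68 | $213.74

$213.74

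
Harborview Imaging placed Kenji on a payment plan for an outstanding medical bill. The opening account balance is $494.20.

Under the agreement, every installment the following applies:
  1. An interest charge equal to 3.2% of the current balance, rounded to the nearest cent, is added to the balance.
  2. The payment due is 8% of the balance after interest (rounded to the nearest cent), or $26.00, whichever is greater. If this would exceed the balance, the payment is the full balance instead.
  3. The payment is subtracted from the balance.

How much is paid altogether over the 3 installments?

$116.32

Installment 1: opening $494.20; interest $15.81 → $510.01; payment $40.80; balance $469.21
Installment 2: opening $469.21; interest $15.01 → $484.22; payment $38.74; balance $445.48
Installment 3: opening $445.48; interest $14.26 → $459.74; payment $36.78; balance $422.96
Total paid: $116.32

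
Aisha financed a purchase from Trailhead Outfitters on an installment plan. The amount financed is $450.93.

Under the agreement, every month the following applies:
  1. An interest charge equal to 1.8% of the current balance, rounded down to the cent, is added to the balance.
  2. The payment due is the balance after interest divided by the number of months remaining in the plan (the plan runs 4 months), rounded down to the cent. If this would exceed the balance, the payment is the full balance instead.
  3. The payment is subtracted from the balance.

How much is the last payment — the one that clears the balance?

$121.07

Month 1: opening $450.93; interest $8.11 → $459.04; payment $114.76; balance $344.28
Month 2: opening $344.28; interest $6.19 → $350.47; payment $116.82; balance $233.65
Month 3: opening $233.65; interest $4.20 → $237.85; payment $118.92; balance $118.93
Month 4: opening $118.93; interest $2.14 → $121.07; payment $121.07; balance $0.00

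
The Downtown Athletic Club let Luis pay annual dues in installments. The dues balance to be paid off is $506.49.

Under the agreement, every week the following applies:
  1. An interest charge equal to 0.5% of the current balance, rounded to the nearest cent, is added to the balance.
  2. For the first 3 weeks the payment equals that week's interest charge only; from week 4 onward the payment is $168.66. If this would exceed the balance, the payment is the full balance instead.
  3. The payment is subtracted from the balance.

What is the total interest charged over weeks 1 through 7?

$12.72

Week 1: $506.49 +$2.53 interest = $509.02; pay $2.53 → $506.49
Week 2: $506.49 +$2.53 interest = $509.02; pay $2.53 → $506.49
Week 3: $506.49 +$2.53 interest = $509.02; pay $2.53 → $506.49
Week 4: $506.49 +$2.53 interest = $509.02; pay $168.66 → $340.36
Week 5: $340.36 +$1.70 interest = $342.06; pay $168.66 → $173.40
Week 6: $173.40 +$0.87 interest = $174.27; pay $168.66 → $5.61
Week 7: $5.61 +$0.03 interest = $5.64; pay $5.64 → $0.00
Total interest: $2.53 + $2.53 + $2.53 + $2.53 + $1.70 + $0.87 + $0.03 = $12.72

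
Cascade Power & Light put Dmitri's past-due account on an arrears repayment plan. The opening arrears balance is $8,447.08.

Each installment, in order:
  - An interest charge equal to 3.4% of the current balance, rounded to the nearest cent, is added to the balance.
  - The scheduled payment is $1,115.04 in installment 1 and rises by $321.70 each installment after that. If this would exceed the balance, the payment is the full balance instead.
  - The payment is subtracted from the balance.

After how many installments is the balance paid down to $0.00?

# | Opening | Interest | Payment | End bal
1 | $8,447.08 | $287.20 | $1,115.04 | $7,619.24
2 | $7,619.24 | $259.05 | $1,436.74 | $6,441.55
3 | $6,441.55 | $219.01 | $1,758.44 | $4,902.12
4 | $4,902.12 | $166.67 | $2,080.14 | $2,988.65
5 | $2,988.65 | $101.61 | $2,401.84 | $688.42
6 | $688.42 | $23.41 | $711.83 | $0.00
Balance reaches $0.00 in installment 6.

6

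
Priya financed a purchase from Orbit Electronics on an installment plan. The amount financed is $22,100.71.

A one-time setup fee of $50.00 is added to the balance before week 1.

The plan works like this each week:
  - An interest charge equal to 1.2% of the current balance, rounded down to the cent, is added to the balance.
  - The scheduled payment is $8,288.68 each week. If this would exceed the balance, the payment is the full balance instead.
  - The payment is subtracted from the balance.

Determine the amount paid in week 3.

$6,080.78

Week 1: $22,150.71 +$265.80 interest = $22,416.51; pay $8,288.68 → $14,127.83
Week 2: $14,127.83 +$169.53 interest = $14,297.36; pay $8,288.68 → $6,008.68
Week 3: $6,008.68 +$72.10 interest = $6,080.78; pay $6,080.78 → $0.00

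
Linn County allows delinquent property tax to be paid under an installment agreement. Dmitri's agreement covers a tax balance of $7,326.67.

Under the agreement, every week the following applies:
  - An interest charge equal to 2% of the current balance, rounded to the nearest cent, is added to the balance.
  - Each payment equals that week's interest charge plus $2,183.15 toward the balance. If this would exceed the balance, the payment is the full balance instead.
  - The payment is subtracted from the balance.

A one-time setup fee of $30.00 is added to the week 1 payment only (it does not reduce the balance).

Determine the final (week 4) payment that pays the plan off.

$792.76

Week 1: $7,326.67 +$146.53 interest = $7,473.20; pay $2,329.68 (+ $30.00 fee) → $5,143.52
Week 2: $5,143.52 +$102.87 interest = $5,246.39; pay $2,286.02 → $2,960.37
Week 3: $2,960.37 +$59.21 interest = $3,019.58; pay $2,242.36 → $777.22
Week 4: $777.22 +$15.54 interest = $792.76; pay $792.76 → $0.00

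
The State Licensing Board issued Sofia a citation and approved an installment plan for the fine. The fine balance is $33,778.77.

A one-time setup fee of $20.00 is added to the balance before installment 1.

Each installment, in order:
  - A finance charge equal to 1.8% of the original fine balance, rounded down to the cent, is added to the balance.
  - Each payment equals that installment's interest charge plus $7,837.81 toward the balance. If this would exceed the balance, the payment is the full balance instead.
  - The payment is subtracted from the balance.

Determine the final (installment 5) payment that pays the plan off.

Installment 1: $33,798.77 +$608.01 interest = $34,406.78; pay $8,445.82 → $25,960.96
Installment 2: $25,960.96 +$608.01 interest = $26,568.97; pay $8,445.82 → $18,123.15
Installment 3: $18,123.15 +$608.01 interest = $18,731.16; pay $8,445.82 → $10,285.34
Installment 4: $10,285.34 +$608.01 interest = $10,893.35; pay $8,445.82 → $2,447.53
Installment 5: $2,447.53 +$608.01 interest = $3,055.54; pay $3,055.54 → $0.00

$3,055.54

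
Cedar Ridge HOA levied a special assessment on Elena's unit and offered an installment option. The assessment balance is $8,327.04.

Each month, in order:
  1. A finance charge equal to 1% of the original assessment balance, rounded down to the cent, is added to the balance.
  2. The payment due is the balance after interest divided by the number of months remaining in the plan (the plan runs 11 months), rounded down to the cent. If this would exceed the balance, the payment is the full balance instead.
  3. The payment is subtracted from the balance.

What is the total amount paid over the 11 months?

$9,243.01

# | Opening | Interest | Payment | End bal
1 | $8,327.04 | $83.27 | $764.57 | $7,645.74
2 | $7,645.74 | $83.27 | $772.90 | $6,956.11
3 | $6,956.11 | $83.27 | $782.15 | $6,257.23
4 | $6,257.23 | $83.27 | $792.56 | $5,547.94
5 | $5,547.94 | $83.27 | $804.45 | $4,826.76
6 | $4,826.76 | $83.27 | $818.33 | $4,091.70
7 | $4,091.70 | $83.27 | $834.99 | $3,339.98
8 | $3,339.98 | $83.27 | $855.81 | $2,567.44
9 | $2,567.44 | $83.27 | $883.57 | $1,767.14
10 | $1,767.14 | $83.27 | $925.20 | $925.21
11 | $925.21 | $83.27 | $1,008.48 | $0.00
Total paid: $9,243.01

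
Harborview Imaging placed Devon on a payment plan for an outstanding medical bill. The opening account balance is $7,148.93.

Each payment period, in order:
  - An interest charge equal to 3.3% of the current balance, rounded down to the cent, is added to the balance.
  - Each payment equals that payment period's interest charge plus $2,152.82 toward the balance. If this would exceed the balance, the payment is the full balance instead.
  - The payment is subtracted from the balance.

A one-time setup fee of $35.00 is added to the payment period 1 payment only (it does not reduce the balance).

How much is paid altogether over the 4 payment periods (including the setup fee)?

$7,701.31

Payment period 1: $7,148.93 +$235.91 interest = $7,384.84; pay $2,388.73 (+ $35.00 fee) → $4,996.11
Payment period 2: $4,996.11 +$164.87 interest = $5,160.98; pay $2,317.69 → $2,843.29
Payment period 3: $2,843.29 +$93.82 interest = $2,937.11; pay $2,246.64 → $690.47
Payment period 4: $690.47 +$22.78 interest = $713.25; pay $713.25 → $0.00
Total paid: $7,701.31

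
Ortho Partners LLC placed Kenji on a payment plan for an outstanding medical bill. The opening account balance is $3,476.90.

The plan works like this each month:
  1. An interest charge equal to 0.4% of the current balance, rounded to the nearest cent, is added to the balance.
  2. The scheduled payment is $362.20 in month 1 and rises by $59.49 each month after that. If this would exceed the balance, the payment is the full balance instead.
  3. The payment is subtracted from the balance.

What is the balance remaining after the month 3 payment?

# | Opening | Interest | Payment | End bal
1 | $3,476.90 | $13.91 | $362.20 | $3,128.61
2 | $3,128.61 | $12.51 | $421.69 | $2,719.43
3 | $2,719.43 | $10.88 | $481.18 | $2,249.13

$2,249.13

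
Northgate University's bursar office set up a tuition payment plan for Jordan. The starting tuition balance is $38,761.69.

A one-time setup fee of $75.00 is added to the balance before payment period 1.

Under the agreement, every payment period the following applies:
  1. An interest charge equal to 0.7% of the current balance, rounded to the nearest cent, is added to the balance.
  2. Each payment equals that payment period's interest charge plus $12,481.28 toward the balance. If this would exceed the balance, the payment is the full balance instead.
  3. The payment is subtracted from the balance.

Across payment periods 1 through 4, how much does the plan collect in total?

$39,399.91

# | Opening | Interest | Payment | End bal
1 | $38,836.69 | $271.86 | $12,753.14 | $26,355.41
2 | $26,355.41 | $184.49 | $12,665.77 | $13,874.13
3 | $13,874.13 | $97.12 | $12,578.40 | $1,392.85
4 | $1,392.85 | $9.75 | $1,402.60 | $0.00
Total paid: $39,399.91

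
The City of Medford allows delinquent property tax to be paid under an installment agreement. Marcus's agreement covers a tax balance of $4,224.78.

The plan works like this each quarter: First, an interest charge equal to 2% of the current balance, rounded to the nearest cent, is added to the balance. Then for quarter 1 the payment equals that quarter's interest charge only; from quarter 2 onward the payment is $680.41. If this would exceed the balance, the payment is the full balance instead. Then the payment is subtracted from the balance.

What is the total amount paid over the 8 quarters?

Quarter 1: opening $4,224.78; interest $84.50 → $4,309.28; payment $84.50; balance $4,224.78
Quarter 2: opening $4,224.78; interest $84.50 → $4,309.28; payment $680.41; balance $3,628.87
Quarter 3: opening $3,628.87; interest $72.58 → $3,701.45; payment $680.41; balance $3,021.04
Quarter 4: opening $3,021.04; interest $60.42 → $3,081.46; payment $680.41; balance $2,401.05
Quarter 5: opening $2,401.05; interest $48.02 → $2,449.07; payment $680.41; balance $1,768.66
Quarter 6: opening $1,768.66; interest $35.37 → $1,804.03; payment $680.41; balance $1,123.62
Quarter 7: opening $1,123.62; interest $22.47 → $1,146.09; payment $680.41; balance $465.68
Quarter 8: opening $465.68; interest $9.31 → $474.99; payment $474.99; balance $0.00
Total paid: $4,641.95

$4,641.95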